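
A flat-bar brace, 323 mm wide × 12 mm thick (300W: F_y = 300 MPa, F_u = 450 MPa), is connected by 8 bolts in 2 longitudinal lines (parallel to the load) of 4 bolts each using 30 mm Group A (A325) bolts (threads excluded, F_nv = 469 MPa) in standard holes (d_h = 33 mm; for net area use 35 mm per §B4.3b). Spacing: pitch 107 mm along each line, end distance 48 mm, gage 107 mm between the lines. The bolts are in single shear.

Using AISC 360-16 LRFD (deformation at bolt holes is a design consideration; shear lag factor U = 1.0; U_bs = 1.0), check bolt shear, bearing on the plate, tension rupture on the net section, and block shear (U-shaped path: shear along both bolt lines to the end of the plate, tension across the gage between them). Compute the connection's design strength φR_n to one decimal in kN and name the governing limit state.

1024.7 kN (net-section rupture governs)

Bolt shear: A_b = π(30)²/4 = 706.86 mm². φR_n = 0.75 × 469 × 706.86 × 8 × 1 = 1989.1 kN.
Bearing (12 mm plate, F_u = 450 MPa): end bolts L_c = 48 − 33/2 = 31.5, R_n = min(1.2×31.5×12×450, 2.4×30×12×450) = 204.12 kN/bolt; interior L_c = 107 − 33 = 74, R_n = 388.8 kN/bolt. φR_n = 0.75 × (2×204.12 + 6×388.8) = 2055.8 kN.
Tension rupture (net): A_n = (323 − 2×35)×12 = 3036 mm² (U = 1.0, A_e = A_n). φR_n = 0.75 × 450 × 3036 = 1024.7 kN.
Block shear: shear path 2×[48+3×107] = 2×369 mm, A_gv = 8856, A_nv = 2×(369 − 3.5×35)×12 = 5916 mm²; tension across gage: (107 − 1×35)×12 = 864 mm². R_n = min(0.6×450×5916, 0.6×300×8856) + 1.0×450×864 = min(1597.3, 1594.1) + 388.8 = 1982.9 kN. φR_n = 0.75 × 1982.9 = 1487.2 kN.
Governing: min(1989.1, 2055.8, 1024.7, 1487.2) = 1024.7 kN → net-section rupture.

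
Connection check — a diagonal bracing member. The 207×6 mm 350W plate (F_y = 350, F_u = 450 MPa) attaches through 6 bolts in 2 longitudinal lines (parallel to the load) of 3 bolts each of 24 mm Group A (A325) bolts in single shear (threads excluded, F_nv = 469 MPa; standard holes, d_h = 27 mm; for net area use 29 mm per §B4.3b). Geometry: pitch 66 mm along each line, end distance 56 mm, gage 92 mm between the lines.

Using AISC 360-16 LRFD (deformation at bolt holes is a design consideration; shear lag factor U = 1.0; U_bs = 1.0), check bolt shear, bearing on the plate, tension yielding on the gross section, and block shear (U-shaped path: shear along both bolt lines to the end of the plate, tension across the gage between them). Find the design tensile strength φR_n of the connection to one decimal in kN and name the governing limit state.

Bolt shear: A_b = π(24)²/4 = 452.39 mm². φR_n = 0.75 × 469 × 452.39 × 6 × 1 = 954.8 kN.
Bearing (6 mm plate, F_u = 450 MPa): end bolts L_c = 56 − 27/2 = 42.5, R_n = min(1.2×42.5×6×450, 2.4×24×6×450) = 137.7 kN/bolt; interior L_c = 66 − 27 = 39, R_n = 126.36 kN/bolt. φR_n = 0.75 × (2×137.7 + 4×126.36) = 585.6 kN.
Tension yield (gross): A_g = 207×6 = 1242 mm². φR_n = 0.90 × 350 × 1242 = 391.2 kN.
Block shear: shear path 2×[56+2×66] = 2×188 mm, A_gv = 2256, A_nv = 2×(188 − 2.5×29)×6 = 1386 mm²; tension across gage: (92 − 1×29)×6 = 378 mm². R_n = min(0.6×450×1386, 0.6×350×2256) + 1.0×450×378 = min(374.22, 473.76) + 170.1 = 544.32 kN. φR_n = 0.75 × 544.32 = 408.2 kN.
Governing: min(954.8, 585.6, 391.2, 408.2) = 391.2 kN → gross-section yield.

391.2 kN (gross-section yield governs)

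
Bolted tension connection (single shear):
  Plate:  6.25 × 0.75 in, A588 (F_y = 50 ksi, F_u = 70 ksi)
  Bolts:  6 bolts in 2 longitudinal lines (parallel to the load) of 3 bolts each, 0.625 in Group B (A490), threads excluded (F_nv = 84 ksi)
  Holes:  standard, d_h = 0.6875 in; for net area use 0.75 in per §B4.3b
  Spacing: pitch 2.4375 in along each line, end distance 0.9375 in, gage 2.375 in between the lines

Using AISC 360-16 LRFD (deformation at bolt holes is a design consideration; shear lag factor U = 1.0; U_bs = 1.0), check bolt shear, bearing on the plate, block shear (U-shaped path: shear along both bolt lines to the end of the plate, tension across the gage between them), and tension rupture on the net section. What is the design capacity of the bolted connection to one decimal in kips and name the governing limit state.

Bolt shear: A_b = π(0.625)²/4 = 0.3068 in². φR_n = 0.75 × 84 × 0.3068 × 6 × 1 = 116.0 kips.
Bearing (0.75 in plate, F_u = 70 ksi): end bolts L_c = 0.9375 − 0.6875/2 = 0.59375, R_n = min(1.2×0.59375×0.75×70, 2.4×0.625×0.75×70) = 37.406 kips/bolt; interior L_c = 2.4375 − 0.6875 = 1.75, R_n = 78.75 kips/bolt. φR_n = 0.75 × (2×37.406 + 4×78.75) = 292.4 kips.
Block shear: shear path 2×[0.9375+2×2.4375] = 2×5.8125 in, A_gv = 8.7188, A_nv = 2×(5.8125 − 2.5×0.75)×0.75 = 5.9063 in²; tension across gage: (2.375 − 1×0.75)×0.75 = 1.2188 in². R_n = min(0.6×70×5.9063, 0.6×50×8.7188) + 1.0×70×1.2188 = min(248.06, 261.56) + 85.316 = 333.38 kips. φR_n = 0.75 × 333.38 = 250.0 kips.
Tension rupture (net): A_n = (6.25 − 2×0.75)×0.75 = 3.5625 in² (U = 1.0, A_e = A_n). φR_n = 0.75 × 70 × 3.5625 = 187.0 kips.
Governing: min(116.0, 292.4, 250.0, 187.0) = 116.0 kips → bolt shear.

116.0 kips (bolt shear governs)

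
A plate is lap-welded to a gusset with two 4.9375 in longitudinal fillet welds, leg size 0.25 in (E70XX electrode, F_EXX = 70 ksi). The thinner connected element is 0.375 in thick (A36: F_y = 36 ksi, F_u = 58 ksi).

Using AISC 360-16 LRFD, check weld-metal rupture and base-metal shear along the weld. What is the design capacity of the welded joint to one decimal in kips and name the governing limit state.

Weld metal: throat = 0.707×0.25 = 0.17675 in, L = 2×4.9375 = 9.875 in. φR_n = 0.75 × 0.6 × 70 × 0.17675 × 9.875 = 55.0 kips.
Base metal shear (0.375 in plate): yield φR_n = 1.0×0.6×36×0.375×9.875 = 80.0 kips; rupture φR_n = 0.75×0.6×58×0.375×9.875 = 96.7 kips; take 80.0 kips (yield).
Governing: min(55.0, 80.0) = 55.0 kips → weld metal.

55.0 kips (weld metal governs)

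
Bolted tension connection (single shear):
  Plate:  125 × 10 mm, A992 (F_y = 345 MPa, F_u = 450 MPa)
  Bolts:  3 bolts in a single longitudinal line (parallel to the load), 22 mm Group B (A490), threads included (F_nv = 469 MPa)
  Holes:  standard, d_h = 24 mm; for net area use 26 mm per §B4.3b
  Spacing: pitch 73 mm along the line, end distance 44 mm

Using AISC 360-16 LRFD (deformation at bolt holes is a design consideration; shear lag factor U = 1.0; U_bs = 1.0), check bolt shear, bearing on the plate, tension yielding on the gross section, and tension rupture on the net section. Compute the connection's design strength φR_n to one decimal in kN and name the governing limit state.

334.1 kN (net-section rupture governs)

Bolt shear: A_b = π(22)²/4 = 380.13 mm². φR_n = 0.75 × 469 × 380.13 × 3 × 1 = 401.1 kN.
Bearing (10 mm plate, F_u = 450 MPa): end bolts L_c = 44 − 24/2 = 32, R_n = min(1.2×32×10×450, 2.4×22×10×450) = 172.8 kN/bolt; interior L_c = 73 − 24 = 49, R_n = 237.6 kN/bolt. φR_n = 0.75 × (1×172.8 + 2×237.6) = 486.0 kN.
Tension yield (gross): A_g = 125×10 = 1250 mm². φR_n = 0.90 × 345 × 1250 = 388.1 kN.
Tension rupture (net): A_n = (125 − 1×26)×10 = 990 mm² (U = 1.0, A_e = A_n). φR_n = 0.75 × 450 × 990 = 334.1 kN.
Governing: min(401.1, 486.0, 388.1, 334.1) = 334.1 kN → net-section rupture.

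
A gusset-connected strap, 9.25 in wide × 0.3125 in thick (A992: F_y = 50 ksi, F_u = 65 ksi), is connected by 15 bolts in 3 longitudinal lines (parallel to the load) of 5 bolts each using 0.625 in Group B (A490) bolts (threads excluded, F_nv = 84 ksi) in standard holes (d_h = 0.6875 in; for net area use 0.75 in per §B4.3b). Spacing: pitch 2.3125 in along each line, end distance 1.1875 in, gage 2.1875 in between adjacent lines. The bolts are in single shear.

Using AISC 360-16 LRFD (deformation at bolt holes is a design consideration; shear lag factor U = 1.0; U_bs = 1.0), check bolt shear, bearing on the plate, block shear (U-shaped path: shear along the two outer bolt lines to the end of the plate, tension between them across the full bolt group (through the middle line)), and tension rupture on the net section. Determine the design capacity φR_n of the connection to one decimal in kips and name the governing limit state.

106.6 kips (net-section rupture governs)

Bolt shear: A_b = π(0.625)²/4 = 0.3068 in². φR_n = 0.75 × 84 × 0.3068 × 15 × 1 = 289.9 kips.
Bearing (0.3125 in plate, F_u = 65 ksi): end bolts L_c = 1.1875 − 0.6875/2 = 0.84375, R_n = min(1.2×0.84375×0.3125×65, 2.4×0.625×0.3125×65) = 20.566 kips/bolt; interior L_c = 2.3125 − 0.6875 = 1.625, R_n = 30.469 kips/bolt. φR_n = 0.75 × (3×20.566 + 12×30.469) = 320.5 kips.
Block shear: shear path 2×[1.1875+4×2.3125] = 2×10.4375 in, A_gv = 6.5234, A_nv = 2×(10.4375 − 4.5×0.75)×0.3125 = 4.4141 in²; tension across gage: (4.375 − 2×0.75)×0.3125 = 0.89844 in². R_n = min(0.6×65×4.4141, 0.6×50×6.5234) + 1.0×65×0.89844 = min(172.15, 195.7) + 58.399 = 230.55 kips. φR_n = 0.75 × 230.55 = 172.9 kips.
Tension rupture (net): A_n = (9.25 − 3×0.75)×0.3125 = 2.1875 in² (U = 1.0, A_e = A_n). φR_n = 0.75 × 65 × 2.1875 = 106.6 kips.
Governing: min(289.9, 320.5, 172.9, 106.6) = 106.6 kips → net-section rupture.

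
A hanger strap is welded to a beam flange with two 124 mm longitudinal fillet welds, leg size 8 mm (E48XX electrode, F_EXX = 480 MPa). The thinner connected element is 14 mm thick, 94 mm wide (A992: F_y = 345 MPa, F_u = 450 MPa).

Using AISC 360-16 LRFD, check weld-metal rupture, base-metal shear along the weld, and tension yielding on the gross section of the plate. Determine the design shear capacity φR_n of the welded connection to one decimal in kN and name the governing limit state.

Weld metal: throat = 0.707×8 = 5.656 mm, L = 2×124 = 248 mm. φR_n = 0.75 × 0.6 × 480 × 5.656 × 248 = 303.0 kN.
Base metal shear (14 mm plate): yield φR_n = 1.0×0.6×345×14×248 = 718.7 kN; rupture φR_n = 0.75×0.6×450×14×248 = 703.1 kN; take 703.1 kN (rupture).
Tension yield (gross): A_g = 94×14 = 1316 mm². φR_n = 0.90 × 345 × 1316 = 408.6 kN.
Governing: min(303.0, 703.1, 408.6) = 303.0 kN → weld metal.

303.0 kN (weld metal governs)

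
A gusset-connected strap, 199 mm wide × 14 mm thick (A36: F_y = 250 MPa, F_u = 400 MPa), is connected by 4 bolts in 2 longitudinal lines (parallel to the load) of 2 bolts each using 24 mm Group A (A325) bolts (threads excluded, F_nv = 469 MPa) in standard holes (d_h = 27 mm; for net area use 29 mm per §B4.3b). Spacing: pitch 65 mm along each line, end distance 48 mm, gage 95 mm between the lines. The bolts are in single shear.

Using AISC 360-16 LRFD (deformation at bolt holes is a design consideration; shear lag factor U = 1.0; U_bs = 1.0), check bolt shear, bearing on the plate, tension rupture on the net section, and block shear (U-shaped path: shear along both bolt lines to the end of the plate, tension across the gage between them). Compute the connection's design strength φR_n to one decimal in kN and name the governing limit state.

592.2 kN (net-section rupture governs)

Bolt shear: A_b = π(24)²/4 = 452.39 mm². φR_n = 0.75 × 469 × 452.39 × 4 × 1 = 636.5 kN.
Bearing (14 mm plate, F_u = 400 MPa): end bolts L_c = 48 − 27/2 = 34.5, R_n = min(1.2×34.5×14×400, 2.4×24×14×400) = 231.84 kN/bolt; interior L_c = 65 − 27 = 38, R_n = 255.36 kN/bolt. φR_n = 0.75 × (2×231.84 + 2×255.36) = 730.8 kN.
Tension rupture (net): A_n = (199 − 2×29)×14 = 1974 mm² (U = 1.0, A_e = A_n). φR_n = 0.75 × 400 × 1974 = 592.2 kN.
Block shear: shear path 2×[48+1×65] = 2×113 mm, A_gv = 3164, A_nv = 2×(113 − 1.5×29)×14 = 1946 mm²; tension across gage: (95 − 1×29)×14 = 924 mm². R_n = min(0.6×400×1946, 0.6×250×3164) + 1.0×400×924 = min(467.04, 474.6) + 369.6 = 836.64 kN. φR_n = 0.75 × 836.64 = 627.5 kN.
Governing: min(636.5, 730.8, 592.2, 627.5) = 592.2 kN → net-section rupture.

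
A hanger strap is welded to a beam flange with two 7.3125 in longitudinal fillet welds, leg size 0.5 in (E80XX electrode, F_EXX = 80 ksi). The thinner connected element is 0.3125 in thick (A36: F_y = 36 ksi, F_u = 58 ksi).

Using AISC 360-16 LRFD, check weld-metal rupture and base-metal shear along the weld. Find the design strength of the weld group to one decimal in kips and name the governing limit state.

Weld metal: throat = 0.707×0.5 = 0.3535 in, L = 2×7.3125 = 14.625 in. φR_n = 0.75 × 0.6 × 80 × 0.3535 × 14.625 = 186.1 kips.
Base metal shear (0.3125 in plate): yield φR_n = 1.0×0.6×36×0.3125×14.625 = 98.7 kips; rupture φR_n = 0.75×0.6×58×0.3125×14.625 = 119.3 kips; take 98.7 kips (yield).
Governing: min(186.1, 98.7) = 98.7 kips → base-metal shear.

98.7 kips (base-metal shear governs)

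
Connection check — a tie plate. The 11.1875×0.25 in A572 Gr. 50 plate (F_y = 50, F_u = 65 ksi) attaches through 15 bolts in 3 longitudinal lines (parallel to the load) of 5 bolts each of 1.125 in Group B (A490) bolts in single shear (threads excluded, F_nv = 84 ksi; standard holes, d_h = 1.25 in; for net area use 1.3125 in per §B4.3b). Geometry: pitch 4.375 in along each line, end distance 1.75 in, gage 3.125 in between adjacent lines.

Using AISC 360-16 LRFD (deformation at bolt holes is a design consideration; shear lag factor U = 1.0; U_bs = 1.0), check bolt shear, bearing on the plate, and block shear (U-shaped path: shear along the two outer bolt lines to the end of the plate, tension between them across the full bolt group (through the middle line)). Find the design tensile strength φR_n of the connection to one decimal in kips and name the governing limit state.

239.3 kips (block shear governs)

Bolt shear: A_b = π(1.125)²/4 = 0.99402 in². φR_n = 0.75 × 84 × 0.99402 × 15 × 1 = 939.3 kips.
Bearing (0.25 in plate, F_u = 65 ksi): end bolts L_c = 1.75 − 1.25/2 = 1.125, R_n = min(1.2×1.125×0.25×65, 2.4×1.125×0.25×65) = 21.938 kips/bolt; interior L_c = 4.375 − 1.25 = 3.125, R_n = 43.875 kips/bolt. φR_n = 0.75 × (3×21.938 + 12×43.875) = 444.2 kips.
Block shear: shear path 2×[1.75+4×4.375] = 2×19.25 in, A_gv = 9.625, A_nv = 2×(19.25 − 4.5×1.3125)×0.25 = 6.6719 in²; tension across gage: (6.25 − 2×1.3125)×0.25 = 0.90625 in². R_n = min(0.6×65×6.6719, 0.6×50×9.625) + 1.0×65×0.90625 = min(260.2, 288.75) + 58.906 = 319.11 kips. φR_n = 0.75 × 319.11 = 239.3 kips.
Governing: min(939.3, 444.2, 239.3) = 239.3 kips → block shear.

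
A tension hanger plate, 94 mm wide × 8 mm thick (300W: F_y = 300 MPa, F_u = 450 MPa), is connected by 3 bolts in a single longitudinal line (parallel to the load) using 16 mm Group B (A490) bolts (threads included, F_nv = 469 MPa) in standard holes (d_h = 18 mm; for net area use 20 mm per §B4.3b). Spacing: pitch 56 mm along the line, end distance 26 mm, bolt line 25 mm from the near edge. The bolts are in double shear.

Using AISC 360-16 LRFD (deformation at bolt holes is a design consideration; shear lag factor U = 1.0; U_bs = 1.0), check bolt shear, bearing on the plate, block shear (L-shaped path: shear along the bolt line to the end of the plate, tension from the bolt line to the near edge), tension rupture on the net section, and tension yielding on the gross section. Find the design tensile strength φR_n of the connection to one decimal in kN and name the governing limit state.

Bolt shear: A_b = π(16)²/4 = 201.06 mm². φR_n = 0.75 × 469 × 201.06 × 3 × 2 = 424.3 kN.
Bearing (8 mm plate, F_u = 450 MPa): end bolts L_c = 26 − 18/2 = 17, R_n = min(1.2×17×8×450, 2.4×16×8×450) = 73.44 kN/bolt; interior L_c = 56 − 18 = 38, R_n = 138.24 kN/bolt. φR_n = 0.75 × (1×73.44 + 2×138.24) = 262.4 kN.
Block shear: shear path 1×[26+2×56] = 1×138 mm, A_gv = 1104, A_nv = 1×(138 − 2.5×20)×8 = 704 mm²; tension to near edge: (25 − 0.5×20)×8 = 120 mm². R_n = min(0.6×450×704, 0.6×300×1104) + 1.0×450×120 = min(190.08, 198.72) + 54 = 244.08 kN. φR_n = 0.75 × 244.08 = 183.1 kN.
Tension rupture (net): A_n = (94 − 1×20)×8 = 592 mm² (U = 1.0, A_e = A_n). φR_n = 0.75 × 450 × 592 = 199.8 kN.
Tension yield (gross): A_g = 94×8 = 752 mm². φR_n = 0.90 × 300 × 752 = 203.0 kN.
Governing: min(424.3, 262.4, 183.1, 199.8, 203.0) = 183.1 kN → block shear.

183.1 kN (block shear governs)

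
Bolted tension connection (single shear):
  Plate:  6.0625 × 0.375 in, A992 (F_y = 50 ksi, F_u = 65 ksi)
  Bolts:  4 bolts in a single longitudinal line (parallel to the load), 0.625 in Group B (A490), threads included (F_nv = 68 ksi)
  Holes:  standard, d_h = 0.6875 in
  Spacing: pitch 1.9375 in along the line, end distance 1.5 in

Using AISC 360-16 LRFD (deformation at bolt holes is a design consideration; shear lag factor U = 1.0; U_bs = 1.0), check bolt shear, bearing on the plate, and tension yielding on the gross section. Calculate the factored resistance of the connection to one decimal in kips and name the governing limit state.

62.6 kips (bolt shear governs)

Bolt shear: A_b = π(0.625)²/4 = 0.3068 in². φR_n = 0.75 × 68 × 0.3068 × 4 × 1 = 62.6 kips.
Bearing (0.375 in plate, F_u = 65 ksi): end bolts L_c = 1.5 − 0.6875/2 = 1.15625, R_n = min(1.2×1.15625×0.375×65, 2.4×0.625×0.375×65) = 33.82 kips/bolt; interior L_c = 1.9375 − 0.6875 = 1.25, R_n = 36.563 kips/bolt. φR_n = 0.75 × (1×33.82 + 3×36.563) = 107.6 kips.
Tension yield (gross): A_g = 6.0625×0.375 = 2.2734 in². φR_n = 0.90 × 50 × 2.2734 = 102.3 kips.
Governing: min(62.6, 107.6, 102.3) = 62.6 kips → bolt shear.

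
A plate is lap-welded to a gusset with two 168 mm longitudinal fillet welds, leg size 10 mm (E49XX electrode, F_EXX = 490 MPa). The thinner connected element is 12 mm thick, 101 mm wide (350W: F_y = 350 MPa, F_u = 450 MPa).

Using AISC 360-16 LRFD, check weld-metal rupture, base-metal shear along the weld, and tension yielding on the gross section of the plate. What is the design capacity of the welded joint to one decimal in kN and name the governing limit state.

381.8 kN (gross-section yield governs)

Weld metal: throat = 0.707×10 = 7.07 mm, L = 2×168 = 336 mm. φR_n = 0.75 × 0.6 × 490 × 7.07 × 336 = 523.8 kN.
Base metal shear (12 mm plate): yield φR_n = 1.0×0.6×350×12×336 = 846.7 kN; rupture φR_n = 0.75×0.6×450×12×336 = 816.5 kN; take 816.5 kN (rupture).
Tension yield (gross): A_g = 101×12 = 1212 mm². φR_n = 0.90 × 350 × 1212 = 381.8 kN.
Governing: min(523.8, 816.5, 381.8) = 381.8 kN → gross-section yield.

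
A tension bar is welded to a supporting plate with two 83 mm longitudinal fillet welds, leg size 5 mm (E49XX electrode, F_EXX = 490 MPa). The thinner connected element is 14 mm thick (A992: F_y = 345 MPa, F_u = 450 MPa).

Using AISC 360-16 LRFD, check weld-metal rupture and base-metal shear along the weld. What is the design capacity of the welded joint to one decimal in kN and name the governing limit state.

Weld metal: throat = 0.707×5 = 3.535 mm, L = 2×83 = 166 mm. φR_n = 0.75 × 0.6 × 490 × 3.535 × 166 = 129.4 kN.
Base metal shear (14 mm plate): yield φR_n = 1.0×0.6×345×14×166 = 481.1 kN; rupture φR_n = 0.75×0.6×450×14×166 = 470.6 kN; take 470.6 kN (rupture).
Governing: min(129.4, 470.6) = 129.4 kN → weld metal.

129.4 kN (weld metal governs)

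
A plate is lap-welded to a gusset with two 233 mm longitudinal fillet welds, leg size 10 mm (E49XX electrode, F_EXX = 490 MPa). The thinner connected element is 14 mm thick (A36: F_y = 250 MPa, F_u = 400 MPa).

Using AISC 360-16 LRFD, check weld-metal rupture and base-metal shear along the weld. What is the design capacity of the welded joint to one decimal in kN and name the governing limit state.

Weld metal: throat = 0.707×10 = 7.07 mm, L = 2×233 = 466 mm. φR_n = 0.75 × 0.6 × 490 × 7.07 × 466 = 726.5 kN.
Base metal shear (14 mm plate): yield φR_n = 1.0×0.6×250×14×466 = 978.6 kN; rupture φR_n = 0.75×0.6×400×14×466 = 1174.3 kN; take 978.6 kN (yield).
Governing: min(726.5, 978.6) = 726.5 kN → weld metal.

726.5 kN (weld metal governs)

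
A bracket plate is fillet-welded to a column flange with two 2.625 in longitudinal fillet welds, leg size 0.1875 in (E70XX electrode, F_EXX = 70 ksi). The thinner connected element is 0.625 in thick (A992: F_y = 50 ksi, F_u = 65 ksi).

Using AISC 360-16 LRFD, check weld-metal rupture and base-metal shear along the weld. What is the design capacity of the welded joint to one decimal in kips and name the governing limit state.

Weld metal: throat = 0.707×0.1875 = 0.13256 in, L = 2×2.625 = 5.25 in. φR_n = 0.75 × 0.6 × 70 × 0.13256 × 5.25 = 21.9 kips.
Base metal shear (0.625 in plate): yield φR_n = 1.0×0.6×50×0.625×5.25 = 98.4 kips; rupture φR_n = 0.75×0.6×65×0.625×5.25 = 96.0 kips; take 96.0 kips (rupture).
Governing: min(21.9, 96.0) = 21.9 kips → weld metal.

21.9 kips (weld metal governs)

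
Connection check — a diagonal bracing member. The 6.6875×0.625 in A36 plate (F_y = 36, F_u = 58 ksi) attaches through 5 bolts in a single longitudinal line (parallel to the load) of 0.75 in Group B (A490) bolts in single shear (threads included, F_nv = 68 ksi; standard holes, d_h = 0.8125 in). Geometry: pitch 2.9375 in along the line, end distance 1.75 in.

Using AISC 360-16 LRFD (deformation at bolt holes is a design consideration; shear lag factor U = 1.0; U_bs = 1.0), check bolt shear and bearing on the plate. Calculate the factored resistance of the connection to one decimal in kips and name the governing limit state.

Bolt shear: A_b = π(0.75)²/4 = 0.44179 in². φR_n = 0.75 × 68 × 0.44179 × 5 × 1 = 112.7 kips.
Bearing (0.625 in plate, F_u = 58 ksi): end bolts L_c = 1.75 − 0.8125/2 = 1.34375, R_n = min(1.2×1.34375×0.625×58, 2.4×0.75×0.625×58) = 58.453 kips/bolt; interior L_c = 2.9375 − 0.8125 = 2.125, R_n = 65.25 kips/bolt. φR_n = 0.75 × (1×58.453 + 4×65.25) = 239.6 kips.
Governing: min(112.7, 239.6) = 112.7 kips → bolt shear.

112.7 kips (bolt shear governs)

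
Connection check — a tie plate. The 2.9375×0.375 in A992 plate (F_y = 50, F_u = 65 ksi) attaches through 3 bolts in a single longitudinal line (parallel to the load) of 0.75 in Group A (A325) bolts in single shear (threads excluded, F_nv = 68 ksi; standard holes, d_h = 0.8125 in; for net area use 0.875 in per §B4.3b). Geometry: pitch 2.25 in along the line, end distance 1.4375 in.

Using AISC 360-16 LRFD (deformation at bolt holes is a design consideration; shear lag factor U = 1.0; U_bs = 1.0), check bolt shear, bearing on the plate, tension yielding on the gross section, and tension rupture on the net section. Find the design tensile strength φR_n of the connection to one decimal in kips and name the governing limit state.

37.7 kips (net-section rupture governs)

Bolt shear: A_b = π(0.75)²/4 = 0.44179 in². φR_n = 0.75 × 68 × 0.44179 × 3 × 1 = 67.6 kips.
Bearing (0.375 in plate, F_u = 65 ksi): end bolts L_c = 1.4375 − 0.8125/2 = 1.03125, R_n = min(1.2×1.03125×0.375×65, 2.4×0.75×0.375×65) = 30.164 kips/bolt; interior L_c = 2.25 − 0.8125 = 1.4375, R_n = 42.047 kips/bolt. φR_n = 0.75 × (1×30.164 + 2×42.047) = 85.7 kips.
Tension yield (gross): A_g = 2.9375×0.375 = 1.1016 in². φR_n = 0.90 × 50 × 1.1016 = 49.6 kips.
Tension rupture (net): A_n = (2.9375 − 1×0.875)×0.375 = 0.77344 in² (U = 1.0, A_e = A_n). φR_n = 0.75 × 65 × 0.77344 = 37.7 kips.
Governing: min(67.6, 85.7, 49.6, 37.7) = 37.7 kips → net-section rupture.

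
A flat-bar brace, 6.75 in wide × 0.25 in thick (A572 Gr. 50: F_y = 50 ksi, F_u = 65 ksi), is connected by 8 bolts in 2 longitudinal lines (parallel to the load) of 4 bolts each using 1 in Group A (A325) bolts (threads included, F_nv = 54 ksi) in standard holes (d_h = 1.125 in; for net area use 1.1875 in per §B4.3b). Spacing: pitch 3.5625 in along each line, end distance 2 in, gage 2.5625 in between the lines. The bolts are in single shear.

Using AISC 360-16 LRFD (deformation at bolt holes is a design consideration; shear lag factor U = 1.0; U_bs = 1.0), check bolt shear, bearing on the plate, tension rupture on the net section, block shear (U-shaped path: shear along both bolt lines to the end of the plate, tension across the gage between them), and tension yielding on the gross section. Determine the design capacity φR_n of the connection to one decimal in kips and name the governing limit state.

Bolt shear: A_b = π(1)²/4 = 0.7854 in². φR_n = 0.75 × 54 × 0.7854 × 8 × 1 = 254.5 kips.
Bearing (0.25 in plate, F_u = 65 ksi): end bolts L_c = 2 − 1.125/2 = 1.4375, R_n = min(1.2×1.4375×0.25×65, 2.4×1×0.25×65) = 28.031 kips/bolt; interior L_c = 3.5625 − 1.125 = 2.4375, R_n = 39 kips/bolt. φR_n = 0.75 × (2×28.031 + 6×39) = 217.5 kips.
Tension rupture (net): A_n = (6.75 − 2×1.1875)×0.25 = 1.0938 in² (U = 1.0, A_e = A_n). φR_n = 0.75 × 65 × 1.0938 = 53.3 kips.
Block shear: shear path 2×[2+3×3.5625] = 2×12.6875 in, A_gv = 6.3438, A_nv = 2×(12.6875 − 3.5×1.1875)×0.25 = 4.2656 in²; tension across gage: (2.5625 − 1×1.1875)×0.25 = 0.34375 in². R_n = min(0.6×65×4.2656, 0.6×50×6.3438) + 1.0×65×0.34375 = min(166.36, 190.31) + 22.344 = 188.7 kips. φR_n = 0.75 × 188.7 = 141.5 kips.
Tension yield (gross): A_g = 6.75×0.25 = 1.6875 in². φR_n = 0.90 × 50 × 1.6875 = 75.9 kips.
Governing: min(254.5, 217.5, 53.3, 141.5, 75.9) = 53.3 kips → net-section rupture.

53.3 kips (net-section rupture governs)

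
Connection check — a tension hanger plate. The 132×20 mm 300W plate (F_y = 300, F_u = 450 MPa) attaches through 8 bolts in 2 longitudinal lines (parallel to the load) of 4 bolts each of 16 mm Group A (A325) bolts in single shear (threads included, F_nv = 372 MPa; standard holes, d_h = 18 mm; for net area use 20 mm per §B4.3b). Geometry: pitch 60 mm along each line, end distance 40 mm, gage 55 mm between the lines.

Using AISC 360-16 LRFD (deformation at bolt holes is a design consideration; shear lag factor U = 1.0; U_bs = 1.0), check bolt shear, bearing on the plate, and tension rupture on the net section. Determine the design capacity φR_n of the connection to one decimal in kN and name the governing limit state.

Bolt shear: A_b = π(16)²/4 = 201.06 mm². φR_n = 0.75 × 372 × 201.06 × 8 × 1 = 448.8 kN.
Bearing (20 mm plate, F_u = 450 MPa): end bolts L_c = 40 − 18/2 = 31, R_n = min(1.2×31×20×450, 2.4×16×20×450) = 334.8 kN/bolt; interior L_c = 60 − 18 = 42, R_n = 345.6 kN/bolt. φR_n = 0.75 × (2×334.8 + 6×345.6) = 2057.4 kN.
Tension rupture (net): A_n = (132 − 2×20)×20 = 1840 mm² (U = 1.0, A_e = A_n). φR_n = 0.75 × 450 × 1840 = 621.0 kN.
Governing: min(448.8, 2057.4, 621.0) = 448.8 kN → bolt shear.

448.8 kN (bolt shear governs)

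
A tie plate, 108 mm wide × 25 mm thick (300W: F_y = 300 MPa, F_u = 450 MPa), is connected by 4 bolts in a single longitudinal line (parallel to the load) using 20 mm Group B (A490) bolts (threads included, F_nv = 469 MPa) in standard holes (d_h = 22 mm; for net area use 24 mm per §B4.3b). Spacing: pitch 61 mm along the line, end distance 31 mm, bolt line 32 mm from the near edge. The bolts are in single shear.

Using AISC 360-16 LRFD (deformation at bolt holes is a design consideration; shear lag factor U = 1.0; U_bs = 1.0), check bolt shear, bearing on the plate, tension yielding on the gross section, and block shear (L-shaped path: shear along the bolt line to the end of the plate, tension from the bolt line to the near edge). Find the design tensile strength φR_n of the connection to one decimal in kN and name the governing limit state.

Bolt shear: A_b = π(20)²/4 = 314.16 mm². φR_n = 0.75 × 469 × 314.16 × 4 × 1 = 442.0 kN.
Bearing (25 mm plate, F_u = 450 MPa): end bolts L_c = 31 − 22/2 = 20, R_n = min(1.2×20×25×450, 2.4×20×25×450) = 270 kN/bolt; interior L_c = 61 − 22 = 39, R_n = 526.5 kN/bolt. φR_n = 0.75 × (1×270 + 3×526.5) = 1387.1 kN.
Tension yield (gross): A_g = 108×25 = 2700 mm². φR_n = 0.90 × 300 × 2700 = 729.0 kN.
Block shear: shear path 1×[31+3×61] = 1×214 mm, A_gv = 5350, A_nv = 1×(214 − 3.5×24)×25 = 3250 mm²; tension to near edge: (32 − 0.5×24)×25 = 500 mm². R_n = min(0.6×450×3250, 0.6×300×5350) + 1.0×450×500 = min(877.5, 963) + 225 = 1102.5 kN. φR_n = 0.75 × 1102.5 = 826.9 kN.
Governing: min(442.0, 1387.1, 729.0, 826.9) = 442.0 kN → bolt shear.

442.0 kN (bolt shear governs)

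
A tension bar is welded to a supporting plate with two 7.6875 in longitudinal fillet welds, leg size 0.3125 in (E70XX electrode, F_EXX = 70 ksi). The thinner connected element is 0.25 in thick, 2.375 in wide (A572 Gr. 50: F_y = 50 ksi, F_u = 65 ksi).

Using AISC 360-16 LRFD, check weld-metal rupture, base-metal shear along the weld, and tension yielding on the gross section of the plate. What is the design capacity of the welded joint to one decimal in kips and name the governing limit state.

26.7 kips (gross-section yield governs)

Weld metal: throat = 0.707×0.3125 = 0.22094 in, L = 2×7.6875 = 15.375 in. φR_n = 0.75 × 0.6 × 70 × 0.22094 × 15.375 = 107.0 kips.
Base metal shear (0.25 in plate): yield φR_n = 1.0×0.6×50×0.25×15.375 = 115.3 kips; rupture φR_n = 0.75×0.6×65×0.25×15.375 = 112.4 kips; take 112.4 kips (rupture).
Tension yield (gross): A_g = 2.375×0.25 = 0.59375 in². φR_n = 0.90 × 50 × 0.59375 = 26.7 kips.
Governing: min(107.0, 112.4, 26.7) = 26.7 kips → gross-section yield.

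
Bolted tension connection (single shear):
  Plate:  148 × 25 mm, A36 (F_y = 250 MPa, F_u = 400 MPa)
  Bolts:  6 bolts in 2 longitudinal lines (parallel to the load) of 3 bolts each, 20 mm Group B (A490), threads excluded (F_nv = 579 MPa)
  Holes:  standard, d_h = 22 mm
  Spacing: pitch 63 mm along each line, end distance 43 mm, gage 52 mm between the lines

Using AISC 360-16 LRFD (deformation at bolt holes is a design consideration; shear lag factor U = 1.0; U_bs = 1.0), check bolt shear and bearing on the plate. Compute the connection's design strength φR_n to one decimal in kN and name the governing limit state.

Bolt shear: A_b = π(20)²/4 = 314.16 mm². φR_n = 0.75 × 579 × 314.16 × 6 × 1 = 818.5 kN.
Bearing (25 mm plate, F_u = 400 MPa): end bolts L_c = 43 − 22/2 = 32, R_n = min(1.2×32×25×400, 2.4×20×25×400) = 384 kN/bolt; interior L_c = 63 − 22 = 41, R_n = 480 kN/bolt. φR_n = 0.75 × (2×384 + 4×480) = 2016.0 kN.
Governing: min(818.5, 2016.0) = 818.5 kN → bolt shear.

818.5 kN (bolt shear governs)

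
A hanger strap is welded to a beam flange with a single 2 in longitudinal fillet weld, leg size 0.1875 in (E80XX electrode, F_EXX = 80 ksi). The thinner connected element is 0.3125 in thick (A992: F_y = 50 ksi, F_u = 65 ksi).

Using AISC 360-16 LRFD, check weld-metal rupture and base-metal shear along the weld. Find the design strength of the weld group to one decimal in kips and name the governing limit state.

Weld metal: throat = 0.707×0.1875 = 0.13256 in, L = 2 in. φR_n = 0.75 × 0.6 × 80 × 0.13256 × 2 = 9.5 kips.
Base metal shear (0.3125 in plate): yield φR_n = 1.0×0.6×50×0.3125×2 = 18.8 kips; rupture φR_n = 0.75×0.6×65×0.3125×2 = 18.3 kips; take 18.3 kips (rupture).
Governing: min(9.5, 18.3) = 9.5 kips → weld metal.

9.5 kips (weld metal governs)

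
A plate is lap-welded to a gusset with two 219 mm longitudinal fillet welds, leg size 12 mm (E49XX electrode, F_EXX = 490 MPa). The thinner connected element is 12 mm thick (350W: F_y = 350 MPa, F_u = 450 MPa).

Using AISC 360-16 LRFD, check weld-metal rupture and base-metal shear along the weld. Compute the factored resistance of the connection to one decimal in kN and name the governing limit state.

819.4 kN (weld metal governs)

Weld metal: throat = 0.707×12 = 8.484 mm, L = 2×219 = 438 mm. φR_n = 0.75 × 0.6 × 490 × 8.484 × 438 = 819.4 kN.
Base metal shear (12 mm plate): yield φR_n = 1.0×0.6×350×12×438 = 1103.8 kN; rupture φR_n = 0.75×0.6×450×12×438 = 1064.3 kN; take 1064.3 kN (rupture).
Governing: min(819.4, 1064.3) = 819.4 kN → weld metal.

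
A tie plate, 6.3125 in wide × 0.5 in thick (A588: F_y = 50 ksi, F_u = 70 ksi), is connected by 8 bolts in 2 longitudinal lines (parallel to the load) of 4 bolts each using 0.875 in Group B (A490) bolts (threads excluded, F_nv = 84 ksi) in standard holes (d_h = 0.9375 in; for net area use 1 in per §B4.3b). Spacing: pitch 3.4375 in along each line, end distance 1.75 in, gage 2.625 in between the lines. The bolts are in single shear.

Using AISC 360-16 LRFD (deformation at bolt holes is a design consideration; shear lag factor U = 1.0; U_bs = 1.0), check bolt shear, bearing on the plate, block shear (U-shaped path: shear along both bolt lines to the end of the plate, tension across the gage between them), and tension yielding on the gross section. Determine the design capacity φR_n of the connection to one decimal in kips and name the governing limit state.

Bolt shear: A_b = π(0.875)²/4 = 0.60132 in². φR_n = 0.75 × 84 × 0.60132 × 8 × 1 = 303.1 kips.
Bearing (0.5 in plate, F_u = 70 ksi): end bolts L_c = 1.75 − 0.9375/2 = 1.28125, R_n = min(1.2×1.28125×0.5×70, 2.4×0.875×0.5×70) = 53.813 kips/bolt; interior L_c = 3.4375 − 0.9375 = 2.5, R_n = 73.5 kips/bolt. φR_n = 0.75 × (2×53.813 + 6×73.5) = 411.5 kips.
Block shear: shear path 2×[1.75+3×3.4375] = 2×12.0625 in, A_gv = 12.063, A_nv = 2×(12.0625 − 3.5×1)×0.5 = 8.5625 in²; tension across gage: (2.625 − 1×1)×0.5 = 0.8125 in². R_n = min(0.6×70×8.5625, 0.6×50×12.063) + 1.0×70×0.8125 = min(359.63, 361.89) + 56.875 = 416.51 kips. φR_n = 0.75 × 416.51 = 312.4 kips.
Tension yield (gross): A_g = 6.3125×0.5 = 3.1563 in². φR_n = 0.90 × 50 × 3.1563 = 142.0 kips.
Governing: min(303.1, 411.5, 312.4, 142.0) = 142.0 kips → gross-section yield.

142.0 kips (gross-section yield governs)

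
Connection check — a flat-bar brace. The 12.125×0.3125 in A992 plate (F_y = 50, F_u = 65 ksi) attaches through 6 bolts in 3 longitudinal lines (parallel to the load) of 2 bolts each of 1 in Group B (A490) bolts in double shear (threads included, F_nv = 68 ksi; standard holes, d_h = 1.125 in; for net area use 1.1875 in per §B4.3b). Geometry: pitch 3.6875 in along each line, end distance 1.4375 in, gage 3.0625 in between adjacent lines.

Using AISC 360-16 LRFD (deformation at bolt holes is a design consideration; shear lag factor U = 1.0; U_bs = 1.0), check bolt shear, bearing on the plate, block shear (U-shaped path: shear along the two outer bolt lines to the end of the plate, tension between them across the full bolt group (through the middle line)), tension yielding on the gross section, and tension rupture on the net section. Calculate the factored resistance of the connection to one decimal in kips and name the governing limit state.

Bolt shear: A_b = π(1)²/4 = 0.7854 in². φR_n = 0.75 × 68 × 0.7854 × 6 × 2 = 480.7 kips.
Bearing (0.3125 in plate, F_u = 65 ksi): end bolts L_c = 1.4375 − 1.125/2 = 0.875, R_n = min(1.2×0.875×0.3125×65, 2.4×1×0.3125×65) = 21.328 kips/bolt; interior L_c = 3.6875 − 1.125 = 2.5625, R_n = 48.75 kips/bolt. φR_n = 0.75 × (3×21.328 + 3×48.75) = 157.7 kips.
Block shear: shear path 2×[1.4375+1×3.6875] = 2×5.125 in, A_gv = 3.2031, A_nv = 2×(5.125 − 1.5×1.1875)×0.3125 = 2.0898 in²; tension across gage: (6.125 − 2×1.1875)×0.3125 = 1.1719 in². R_n = min(0.6×65×2.0898, 0.6×50×3.2031) + 1.0×65×1.1719 = min(81.502, 96.093) + 76.174 = 157.68 kips. φR_n = 0.75 × 157.68 = 118.3 kips.
Tension yield (gross): A_g = 12.125×0.3125 = 3.7891 in². φR_n = 0.90 × 50 × 3.7891 = 170.5 kips.
Tension rupture (net): A_n = (12.125 − 3×1.1875)×0.3125 = 2.6758 in² (U = 1.0, A_e = A_n). φR_n = 0.75 × 65 × 2.6758 = 130.4 kips.
Governing: min(480.7, 157.7, 118.3, 170.5, 130.4) = 118.3 kips → block shear.

118.3 kips (block shear governs)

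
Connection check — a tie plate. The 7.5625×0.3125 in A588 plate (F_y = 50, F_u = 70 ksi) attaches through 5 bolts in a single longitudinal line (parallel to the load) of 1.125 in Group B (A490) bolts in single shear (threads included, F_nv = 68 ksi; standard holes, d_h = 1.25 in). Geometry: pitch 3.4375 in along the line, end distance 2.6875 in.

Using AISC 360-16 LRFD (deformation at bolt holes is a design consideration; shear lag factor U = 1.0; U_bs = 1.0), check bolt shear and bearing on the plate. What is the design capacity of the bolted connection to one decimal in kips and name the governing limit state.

Bolt shear: A_b = π(1.125)²/4 = 0.99402 in². φR_n = 0.75 × 68 × 0.99402 × 5 × 1 = 253.5 kips.
Bearing (0.3125 in plate, F_u = 70 ksi): end bolts L_c = 2.6875 − 1.25/2 = 2.0625, R_n = min(1.2×2.0625×0.3125×70, 2.4×1.125×0.3125×70) = 54.141 kips/bolt; interior L_c = 3.4375 − 1.25 = 2.1875, R_n = 57.422 kips/bolt. φR_n = 0.75 × (1×54.141 + 4×57.422) = 212.9 kips.
Governing: min(253.5, 212.9) = 212.9 kips → bearing.

212.9 kips (bearing governs)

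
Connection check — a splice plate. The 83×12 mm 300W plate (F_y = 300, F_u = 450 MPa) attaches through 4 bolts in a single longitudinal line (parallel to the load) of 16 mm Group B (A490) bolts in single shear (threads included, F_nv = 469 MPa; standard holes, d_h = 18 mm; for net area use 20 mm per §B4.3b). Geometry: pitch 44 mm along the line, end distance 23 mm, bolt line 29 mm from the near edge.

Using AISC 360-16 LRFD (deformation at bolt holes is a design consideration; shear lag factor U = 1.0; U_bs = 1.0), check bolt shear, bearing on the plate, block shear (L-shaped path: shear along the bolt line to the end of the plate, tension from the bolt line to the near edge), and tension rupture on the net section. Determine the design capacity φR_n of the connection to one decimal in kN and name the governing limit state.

Bolt shear: A_b = π(16)²/4 = 201.06 mm². φR_n = 0.75 × 469 × 201.06 × 4 × 1 = 282.9 kN.
Bearing (12 mm plate, F_u = 450 MPa): end bolts L_c = 23 − 18/2 = 14, R_n = min(1.2×14×12×450, 2.4×16×12×450) = 90.72 kN/bolt; interior L_c = 44 − 18 = 26, R_n = 168.48 kN/bolt. φR_n = 0.75 × (1×90.72 + 3×168.48) = 447.1 kN.
Block shear: shear path 1×[23+3×44] = 1×155 mm, A_gv = 1860, A_nv = 1×(155 − 3.5×20)×12 = 1020 mm²; tension to near edge: (29 − 0.5×20)×12 = 228 mm². R_n = min(0.6×450×1020, 0.6×300×1860) + 1.0×450×228 = min(275.4, 334.8) + 102.6 = 378 kN. φR_n = 0.75 × 378 = 283.5 kN.
Tension rupture (net): A_n = (83 − 1×20)×12 = 756 mm² (U = 1.0, A_e = A_n). φR_n = 0.75 × 450 × 756 = 255.2 kN.
Governing: min(282.9, 447.1, 283.5, 255.2) = 255.2 kN → net-section rupture.

255.2 kN (net-section rupture governs)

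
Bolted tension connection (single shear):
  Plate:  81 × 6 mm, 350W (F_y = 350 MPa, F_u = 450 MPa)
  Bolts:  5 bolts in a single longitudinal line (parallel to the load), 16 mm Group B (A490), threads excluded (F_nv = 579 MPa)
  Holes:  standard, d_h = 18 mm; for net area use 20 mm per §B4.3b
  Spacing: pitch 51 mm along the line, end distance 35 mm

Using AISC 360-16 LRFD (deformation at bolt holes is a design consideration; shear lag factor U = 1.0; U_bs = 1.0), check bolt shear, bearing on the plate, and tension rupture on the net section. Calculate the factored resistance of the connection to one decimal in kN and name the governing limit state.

Bolt shear: A_b = π(16)²/4 = 201.06 mm². φR_n = 0.75 × 579 × 201.06 × 5 × 1 = 436.6 kN.
Bearing (6 mm plate, F_u = 450 MPa): end bolts L_c = 35 − 18/2 = 26, R_n = min(1.2×26×6×450, 2.4×16×6×450) = 84.24 kN/bolt; interior L_c = 51 − 18 = 33, R_n = 103.68 kN/bolt. φR_n = 0.75 × (1×84.24 + 4×103.68) = 374.2 kN.
Tension rupture (net): A_n = (81 − 1×20)×6 = 366 mm² (U = 1.0, A_e = A_n). φR_n = 0.75 × 450 × 366 = 123.5 kN.
Governing: min(436.6, 374.2, 123.5) = 123.5 kN → net-section rupture.

123.5 kN (net-section rupture governs)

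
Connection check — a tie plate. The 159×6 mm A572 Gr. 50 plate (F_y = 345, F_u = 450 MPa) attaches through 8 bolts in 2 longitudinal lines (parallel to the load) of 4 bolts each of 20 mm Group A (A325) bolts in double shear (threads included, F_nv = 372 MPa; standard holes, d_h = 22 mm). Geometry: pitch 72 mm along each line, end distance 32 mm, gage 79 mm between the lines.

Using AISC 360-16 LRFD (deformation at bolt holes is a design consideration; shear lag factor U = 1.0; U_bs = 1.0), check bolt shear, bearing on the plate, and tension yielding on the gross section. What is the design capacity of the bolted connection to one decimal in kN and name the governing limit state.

296.2 kN (gross-section yield governs)

Bolt shear: A_b = π(20)²/4 = 314.16 mm². φR_n = 0.75 × 372 × 314.16 × 8 × 2 = 1402.4 kN.
Bearing (6 mm plate, F_u = 450 MPa): end bolts L_c = 32 − 22/2 = 21, R_n = min(1.2×21×6×450, 2.4×20×6×450) = 68.04 kN/bolt; interior L_c = 72 − 22 = 50, R_n = 129.6 kN/bolt. φR_n = 0.75 × (2×68.04 + 6×129.6) = 685.3 kN.
Tension yield (gross): A_g = 159×6 = 954 mm². φR_n = 0.90 × 345 × 954 = 296.2 kN.
Governing: min(1402.4, 685.3, 296.2) = 296.2 kN → gross-section yield.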